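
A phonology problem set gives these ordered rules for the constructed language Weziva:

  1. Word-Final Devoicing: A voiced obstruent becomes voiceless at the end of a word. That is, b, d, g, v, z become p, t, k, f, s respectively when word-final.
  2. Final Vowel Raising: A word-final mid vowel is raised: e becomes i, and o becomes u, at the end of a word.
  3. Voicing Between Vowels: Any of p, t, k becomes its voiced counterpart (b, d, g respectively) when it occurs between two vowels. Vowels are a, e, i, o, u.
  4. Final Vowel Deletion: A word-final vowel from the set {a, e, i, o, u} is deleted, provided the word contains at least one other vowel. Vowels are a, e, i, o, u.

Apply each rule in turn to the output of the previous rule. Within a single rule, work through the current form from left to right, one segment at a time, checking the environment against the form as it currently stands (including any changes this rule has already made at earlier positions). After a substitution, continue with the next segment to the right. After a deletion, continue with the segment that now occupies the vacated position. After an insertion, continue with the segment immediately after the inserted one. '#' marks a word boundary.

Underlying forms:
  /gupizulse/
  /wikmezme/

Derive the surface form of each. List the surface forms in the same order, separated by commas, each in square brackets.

/gupizulse/:
  1 Word-Final Devoicing: no change — [gupizulse]
  2 Final Vowel Raising: [gupizulse] → [gupizulsi]
  3 Voicing Between Vowels: [gupizulsi] → [gubizulsi]
  4 Final Vowel Deletion: [gubizulsi] → [gubizuls]
/wikmezme/:
  1 Word-Final Devoicing: no change — [wikmezme]
  2 Final Vowel Raising: [wikmezme] → [wikmezmi]
  3 Voicing Between Vowels: no change — [wikmezmi]
  4 Final Vowel Deletion: [wikmezmi] → [wikmezm]

[gubizuls], [wikmezm]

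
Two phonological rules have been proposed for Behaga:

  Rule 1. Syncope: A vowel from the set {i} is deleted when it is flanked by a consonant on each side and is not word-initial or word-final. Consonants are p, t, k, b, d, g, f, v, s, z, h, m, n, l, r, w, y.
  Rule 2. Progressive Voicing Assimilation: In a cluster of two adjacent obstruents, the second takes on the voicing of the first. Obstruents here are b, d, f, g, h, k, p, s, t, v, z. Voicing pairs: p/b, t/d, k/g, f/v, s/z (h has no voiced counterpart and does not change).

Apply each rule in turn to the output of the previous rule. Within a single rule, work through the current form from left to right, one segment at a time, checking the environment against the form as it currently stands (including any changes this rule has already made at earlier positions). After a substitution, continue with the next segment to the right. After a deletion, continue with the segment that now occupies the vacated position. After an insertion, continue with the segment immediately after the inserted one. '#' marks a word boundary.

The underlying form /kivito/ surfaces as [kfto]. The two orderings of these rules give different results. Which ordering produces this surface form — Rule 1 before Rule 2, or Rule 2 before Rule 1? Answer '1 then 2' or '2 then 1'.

1 then 2

Order 1 then 2:
  1 Syncope: [kivito] → [kvto]
  2 Progressive Voicing Assimilation: [kvto] → [kfto]
  result: [kfto]
Order 2 then 1:
  2 Progressive Voicing Assimilation: no change — [kivito]
  1 Syncope: [kivito] → [kvto]
  result: [kvto]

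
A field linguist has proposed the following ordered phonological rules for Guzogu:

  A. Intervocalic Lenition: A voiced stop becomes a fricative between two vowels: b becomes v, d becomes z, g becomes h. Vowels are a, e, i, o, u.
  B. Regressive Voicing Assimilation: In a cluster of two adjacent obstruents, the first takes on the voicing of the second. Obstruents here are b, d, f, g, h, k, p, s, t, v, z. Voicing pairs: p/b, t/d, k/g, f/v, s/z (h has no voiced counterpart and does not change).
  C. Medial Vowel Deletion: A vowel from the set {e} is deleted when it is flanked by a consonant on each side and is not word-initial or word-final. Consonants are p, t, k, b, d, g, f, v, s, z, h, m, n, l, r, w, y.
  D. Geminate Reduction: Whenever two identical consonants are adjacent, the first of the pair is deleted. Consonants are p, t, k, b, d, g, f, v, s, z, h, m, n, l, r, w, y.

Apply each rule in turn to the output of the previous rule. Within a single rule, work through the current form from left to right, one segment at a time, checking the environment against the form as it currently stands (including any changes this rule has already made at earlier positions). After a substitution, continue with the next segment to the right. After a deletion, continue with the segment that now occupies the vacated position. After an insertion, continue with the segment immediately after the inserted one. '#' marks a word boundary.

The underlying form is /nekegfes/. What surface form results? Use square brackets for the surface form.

A Intervocalic Lenition: no change — [nekegfes]
B Regressive Voicing Assimilation: [nekegfes] → [nekekfes]
C Medial Vowel Deletion: [nekekfes] → [nkkfs]
D Geminate Reduction: [nkkfs] → [nkfs]

[nkfs]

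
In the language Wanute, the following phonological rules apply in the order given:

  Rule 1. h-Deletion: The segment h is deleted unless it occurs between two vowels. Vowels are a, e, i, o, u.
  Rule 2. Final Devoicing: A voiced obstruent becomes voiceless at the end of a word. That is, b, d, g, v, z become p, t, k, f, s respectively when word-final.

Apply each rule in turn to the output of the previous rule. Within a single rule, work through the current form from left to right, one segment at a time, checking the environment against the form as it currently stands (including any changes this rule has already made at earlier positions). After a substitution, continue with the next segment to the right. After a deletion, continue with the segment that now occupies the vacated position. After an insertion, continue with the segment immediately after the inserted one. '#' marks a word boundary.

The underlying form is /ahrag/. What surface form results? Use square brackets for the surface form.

Rule 1 h-Deletion: [ahrag] → [arag]
Rule 2 Final Devoicing: [arag] → [arak]

[arak]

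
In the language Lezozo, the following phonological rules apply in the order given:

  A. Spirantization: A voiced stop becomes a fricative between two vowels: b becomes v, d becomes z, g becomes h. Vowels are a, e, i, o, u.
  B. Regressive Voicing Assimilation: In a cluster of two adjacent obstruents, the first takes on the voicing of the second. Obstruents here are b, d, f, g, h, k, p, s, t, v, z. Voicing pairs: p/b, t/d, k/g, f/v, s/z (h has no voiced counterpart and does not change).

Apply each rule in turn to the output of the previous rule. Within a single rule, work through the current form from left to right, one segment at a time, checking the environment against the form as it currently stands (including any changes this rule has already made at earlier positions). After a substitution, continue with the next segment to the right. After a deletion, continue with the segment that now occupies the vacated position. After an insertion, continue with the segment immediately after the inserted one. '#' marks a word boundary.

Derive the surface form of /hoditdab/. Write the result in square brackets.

A Spirantization: [hoditdab] → [hozitdab]
B Regressive Voicing Assimilation: [hozitdab] → [hoziddab]

[hoziddab]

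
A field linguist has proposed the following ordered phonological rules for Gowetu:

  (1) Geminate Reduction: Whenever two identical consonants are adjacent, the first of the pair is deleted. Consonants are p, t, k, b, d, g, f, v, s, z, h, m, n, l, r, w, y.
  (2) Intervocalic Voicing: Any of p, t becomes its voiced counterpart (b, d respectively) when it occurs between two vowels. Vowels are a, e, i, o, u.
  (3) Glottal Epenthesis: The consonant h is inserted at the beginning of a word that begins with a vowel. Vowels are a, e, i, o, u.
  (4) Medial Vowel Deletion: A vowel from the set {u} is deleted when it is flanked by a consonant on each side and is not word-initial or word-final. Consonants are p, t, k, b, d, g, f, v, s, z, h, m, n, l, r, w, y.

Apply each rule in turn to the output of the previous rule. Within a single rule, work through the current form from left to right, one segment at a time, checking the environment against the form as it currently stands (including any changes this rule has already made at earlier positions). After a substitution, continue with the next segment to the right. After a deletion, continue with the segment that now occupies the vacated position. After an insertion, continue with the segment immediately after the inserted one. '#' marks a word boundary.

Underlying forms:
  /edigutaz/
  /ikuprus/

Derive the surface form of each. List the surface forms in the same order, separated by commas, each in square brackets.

[hedigdaz], [hikprs]

/edigutaz/:
  (1) Geminate Reduction: no change — [edigutaz]
  (2) Intervocalic Voicing: [edigutaz] → [edigudaz]
  (3) Glottal Epenthesis: [edigudaz] → [hedigudaz]
  (4) Medial Vowel Deletion: [hedigudaz] → [hedigdaz]
/ikuprus/:
  (1) Geminate Reduction: no change — [ikuprus]
  (2) Intervocalic Voicing: no change — [ikuprus]
  (3) Glottal Epenthesis: [ikuprus] → [hikuprus]
  (4) Medial Vowel Deletion: [hikuprus] → [hikprs]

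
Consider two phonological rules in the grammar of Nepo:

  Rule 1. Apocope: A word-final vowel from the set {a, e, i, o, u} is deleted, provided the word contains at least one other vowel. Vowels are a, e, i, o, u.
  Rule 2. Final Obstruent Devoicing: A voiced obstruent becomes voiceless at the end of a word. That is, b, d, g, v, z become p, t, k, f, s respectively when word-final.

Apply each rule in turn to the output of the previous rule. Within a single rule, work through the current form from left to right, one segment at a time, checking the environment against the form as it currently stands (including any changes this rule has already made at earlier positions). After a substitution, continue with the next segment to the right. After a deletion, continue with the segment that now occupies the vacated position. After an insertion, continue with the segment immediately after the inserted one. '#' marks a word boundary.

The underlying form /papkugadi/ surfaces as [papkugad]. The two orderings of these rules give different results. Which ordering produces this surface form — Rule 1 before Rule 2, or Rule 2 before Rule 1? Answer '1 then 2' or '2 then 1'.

Order 1 then 2:
  1 Apocope: [papkugadi] → [papkugad]
  2 Final Obstruent Devoicing: [papkugad] → [papkugat]
  result: [papkugat]
Order 2 then 1:
  2 Final Obstruent Devoicing: no change — [papkugadi]
  1 Apocope: [papkugadi] → [papkugad]
  result: [papkugad]

2 then 1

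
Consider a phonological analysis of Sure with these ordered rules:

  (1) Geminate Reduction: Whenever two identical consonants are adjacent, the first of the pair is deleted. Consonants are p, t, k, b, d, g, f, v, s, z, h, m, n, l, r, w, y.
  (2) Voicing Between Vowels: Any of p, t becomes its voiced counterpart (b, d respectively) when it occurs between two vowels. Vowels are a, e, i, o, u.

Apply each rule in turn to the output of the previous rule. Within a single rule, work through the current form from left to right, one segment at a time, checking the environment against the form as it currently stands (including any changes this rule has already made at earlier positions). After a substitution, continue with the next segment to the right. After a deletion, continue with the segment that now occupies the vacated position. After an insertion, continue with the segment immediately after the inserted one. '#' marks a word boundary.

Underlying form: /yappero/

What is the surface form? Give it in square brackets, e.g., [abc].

(1) Geminate Reduction: [yappero] → [yapero]
(2) Voicing Between Vowels: [yapero] → [yabero]

[yabero]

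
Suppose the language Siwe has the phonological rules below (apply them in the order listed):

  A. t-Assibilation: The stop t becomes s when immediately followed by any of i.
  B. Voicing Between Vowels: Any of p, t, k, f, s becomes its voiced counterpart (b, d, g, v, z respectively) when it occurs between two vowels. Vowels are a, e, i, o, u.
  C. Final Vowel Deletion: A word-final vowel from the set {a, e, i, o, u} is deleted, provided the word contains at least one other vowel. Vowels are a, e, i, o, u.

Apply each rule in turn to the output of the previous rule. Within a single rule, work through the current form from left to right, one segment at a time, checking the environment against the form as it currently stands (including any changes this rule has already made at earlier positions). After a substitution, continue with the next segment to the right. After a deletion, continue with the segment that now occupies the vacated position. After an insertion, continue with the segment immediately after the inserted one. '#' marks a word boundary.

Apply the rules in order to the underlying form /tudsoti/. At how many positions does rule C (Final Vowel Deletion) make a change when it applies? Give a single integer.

1

A t-Assibilation: [tudsoti] → [tudsosi]
B Voicing Between Vowels: [tudsosi] → [tudsozi]
C Final Vowel Deletion: [tudsozi] → [tudsoz]
Rule C changed 1 position(s).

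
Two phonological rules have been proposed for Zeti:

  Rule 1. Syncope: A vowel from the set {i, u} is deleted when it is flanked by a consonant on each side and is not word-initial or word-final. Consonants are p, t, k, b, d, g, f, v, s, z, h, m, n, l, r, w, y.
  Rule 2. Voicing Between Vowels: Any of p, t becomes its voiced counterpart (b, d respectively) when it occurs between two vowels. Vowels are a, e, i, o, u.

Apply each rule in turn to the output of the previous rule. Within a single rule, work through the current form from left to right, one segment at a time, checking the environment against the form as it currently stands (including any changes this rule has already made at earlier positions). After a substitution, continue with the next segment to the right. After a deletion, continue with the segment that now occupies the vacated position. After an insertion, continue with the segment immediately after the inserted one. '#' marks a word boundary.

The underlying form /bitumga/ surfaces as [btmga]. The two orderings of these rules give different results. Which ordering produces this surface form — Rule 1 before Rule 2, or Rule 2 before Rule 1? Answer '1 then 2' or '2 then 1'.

1 then 2

Order 1 then 2:
  1 Syncope: [bitumga] → [btmga]
  2 Voicing Between Vowels: no change — [btmga]
  result: [btmga]
Order 2 then 1:
  2 Voicing Between Vowels: [bitumga] → [bidumga]
  1 Syncope: [bidumga] → [bdmga]
  result: [bdmga]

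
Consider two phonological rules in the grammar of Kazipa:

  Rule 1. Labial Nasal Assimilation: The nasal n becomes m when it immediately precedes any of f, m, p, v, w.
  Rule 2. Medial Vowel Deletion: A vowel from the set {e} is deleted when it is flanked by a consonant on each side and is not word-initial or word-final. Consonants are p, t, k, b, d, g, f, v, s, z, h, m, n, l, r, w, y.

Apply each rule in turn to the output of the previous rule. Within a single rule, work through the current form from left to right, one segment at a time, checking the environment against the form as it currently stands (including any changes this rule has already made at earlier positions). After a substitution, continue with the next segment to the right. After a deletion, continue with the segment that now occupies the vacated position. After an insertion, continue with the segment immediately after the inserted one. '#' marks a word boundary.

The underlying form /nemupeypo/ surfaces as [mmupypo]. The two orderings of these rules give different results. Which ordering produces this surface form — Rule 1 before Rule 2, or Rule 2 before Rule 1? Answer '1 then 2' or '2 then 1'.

Order 1 then 2:
  1 Labial Nasal Assimilation: no change — [nemupeypo]
  2 Medial Vowel Deletion: [nemupeypo] → [nmupypo]
  result: [nmupypo]
Order 2 then 1:
  2 Medial Vowel Deletion: [nemupeypo] → [nmupypo]
  1 Labial Nasal Assimilation: [nmupypo] → [mmupypo]
  result: [mmupypo]

2 then 1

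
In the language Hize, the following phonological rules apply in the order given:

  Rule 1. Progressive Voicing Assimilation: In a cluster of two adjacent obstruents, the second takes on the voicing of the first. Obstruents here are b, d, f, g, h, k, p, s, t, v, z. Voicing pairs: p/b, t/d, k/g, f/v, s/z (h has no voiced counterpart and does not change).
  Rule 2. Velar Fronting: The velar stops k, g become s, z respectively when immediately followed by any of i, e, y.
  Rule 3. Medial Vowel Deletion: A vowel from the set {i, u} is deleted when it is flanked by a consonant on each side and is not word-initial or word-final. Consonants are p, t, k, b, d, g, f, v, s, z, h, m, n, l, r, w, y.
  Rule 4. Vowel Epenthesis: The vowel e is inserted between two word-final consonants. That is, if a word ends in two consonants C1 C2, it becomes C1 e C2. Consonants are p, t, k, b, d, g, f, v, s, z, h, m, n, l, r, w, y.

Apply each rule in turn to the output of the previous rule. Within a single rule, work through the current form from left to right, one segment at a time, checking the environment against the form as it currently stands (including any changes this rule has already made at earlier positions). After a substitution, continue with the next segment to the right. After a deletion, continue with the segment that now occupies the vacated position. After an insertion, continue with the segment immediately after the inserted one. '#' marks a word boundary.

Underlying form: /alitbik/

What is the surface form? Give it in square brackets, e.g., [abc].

Rule 1 Progressive Voicing Assimilation: [alitbik] → [alitpik]
Rule 2 Velar Fronting: no change — [alitpik]
Rule 3 Medial Vowel Deletion: [alitpik] → [altpk]
Rule 4 Vowel Epenthesis: [altpk] → [altpek]

[altpek]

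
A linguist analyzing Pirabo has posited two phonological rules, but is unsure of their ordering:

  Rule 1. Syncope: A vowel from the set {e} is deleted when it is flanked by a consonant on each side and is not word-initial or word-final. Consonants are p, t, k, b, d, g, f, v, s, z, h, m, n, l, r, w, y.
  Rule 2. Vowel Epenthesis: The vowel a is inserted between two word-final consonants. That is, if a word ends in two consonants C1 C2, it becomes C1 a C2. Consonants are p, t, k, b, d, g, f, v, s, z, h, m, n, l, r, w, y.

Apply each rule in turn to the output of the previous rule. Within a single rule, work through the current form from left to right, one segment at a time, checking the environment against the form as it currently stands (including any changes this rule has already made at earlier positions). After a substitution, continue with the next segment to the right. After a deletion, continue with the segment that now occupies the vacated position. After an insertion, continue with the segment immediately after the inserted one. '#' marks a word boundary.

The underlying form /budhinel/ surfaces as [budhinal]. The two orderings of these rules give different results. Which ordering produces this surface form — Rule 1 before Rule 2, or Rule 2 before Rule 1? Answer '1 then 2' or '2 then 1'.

1 then 2

Order 1 then 2:
  1 Syncope: [budhinel] → [budhinl]
  2 Vowel Epenthesis: [budhinl] → [budhinal]
  result: [budhinal]
Order 2 then 1:
  2 Vowel Epenthesis: no change — [budhinel]
  1 Syncope: [budhinel] → [budhinl]
  result: [budhinl]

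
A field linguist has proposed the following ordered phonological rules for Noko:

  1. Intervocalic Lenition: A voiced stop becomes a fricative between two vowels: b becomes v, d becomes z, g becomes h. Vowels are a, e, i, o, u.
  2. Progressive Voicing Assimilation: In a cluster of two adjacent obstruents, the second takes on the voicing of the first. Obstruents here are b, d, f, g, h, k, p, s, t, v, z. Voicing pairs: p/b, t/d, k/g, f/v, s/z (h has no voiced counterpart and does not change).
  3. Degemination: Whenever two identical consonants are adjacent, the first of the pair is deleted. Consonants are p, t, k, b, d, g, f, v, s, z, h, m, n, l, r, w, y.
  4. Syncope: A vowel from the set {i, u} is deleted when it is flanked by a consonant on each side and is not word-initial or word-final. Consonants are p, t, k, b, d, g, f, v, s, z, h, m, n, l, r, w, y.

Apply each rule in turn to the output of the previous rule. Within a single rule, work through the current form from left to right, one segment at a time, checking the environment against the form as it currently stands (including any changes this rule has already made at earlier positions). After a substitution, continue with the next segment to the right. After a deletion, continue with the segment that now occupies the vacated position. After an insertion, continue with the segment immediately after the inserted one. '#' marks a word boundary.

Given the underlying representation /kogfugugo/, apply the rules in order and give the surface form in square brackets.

[kogvhho]

1 Intervocalic Lenition: [kogfugugo] → [kogfuhuho]
2 Progressive Voicing Assimilation: [kogfuhuho] → [kogvuhuho]
3 Degemination: no change — [kogvuhuho]
4 Syncope: [kogvuhuho] → [kogvhho]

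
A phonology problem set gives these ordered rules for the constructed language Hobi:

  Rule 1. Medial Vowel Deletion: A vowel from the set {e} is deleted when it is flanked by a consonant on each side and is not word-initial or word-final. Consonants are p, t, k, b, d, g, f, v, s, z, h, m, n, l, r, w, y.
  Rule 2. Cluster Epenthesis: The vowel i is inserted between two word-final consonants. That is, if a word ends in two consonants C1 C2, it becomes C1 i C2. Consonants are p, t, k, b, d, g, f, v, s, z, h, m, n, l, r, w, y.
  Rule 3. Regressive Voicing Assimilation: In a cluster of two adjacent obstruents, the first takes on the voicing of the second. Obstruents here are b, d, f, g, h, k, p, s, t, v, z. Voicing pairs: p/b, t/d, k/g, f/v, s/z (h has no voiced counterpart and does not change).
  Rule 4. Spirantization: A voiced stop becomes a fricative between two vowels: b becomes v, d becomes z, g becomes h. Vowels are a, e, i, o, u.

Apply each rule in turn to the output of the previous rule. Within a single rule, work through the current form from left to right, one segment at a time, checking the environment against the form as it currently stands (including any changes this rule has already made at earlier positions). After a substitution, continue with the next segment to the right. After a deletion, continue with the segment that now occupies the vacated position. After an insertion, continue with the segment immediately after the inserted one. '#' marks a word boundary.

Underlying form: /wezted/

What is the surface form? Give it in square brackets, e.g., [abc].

Rule 1 Medial Vowel Deletion: [wezted] → [wztd]
Rule 2 Cluster Epenthesis: [wztd] → [wztid]
Rule 3 Regressive Voicing Assimilation: [wztid] → [wstid]
Rule 4 Spirantization: no change — [wstid]

[wstid]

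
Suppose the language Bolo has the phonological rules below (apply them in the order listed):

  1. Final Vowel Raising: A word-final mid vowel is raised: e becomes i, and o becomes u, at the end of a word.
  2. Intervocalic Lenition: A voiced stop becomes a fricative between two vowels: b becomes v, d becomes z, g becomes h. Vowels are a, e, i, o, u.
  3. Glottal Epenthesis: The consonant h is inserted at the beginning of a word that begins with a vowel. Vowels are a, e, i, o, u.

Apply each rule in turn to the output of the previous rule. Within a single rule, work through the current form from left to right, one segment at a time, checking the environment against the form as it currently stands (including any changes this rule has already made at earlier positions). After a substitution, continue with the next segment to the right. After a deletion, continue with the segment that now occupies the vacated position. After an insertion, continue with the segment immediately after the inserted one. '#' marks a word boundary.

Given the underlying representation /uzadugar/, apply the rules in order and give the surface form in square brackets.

1 Final Vowel Raising: no change — [uzadugar]
2 Intervocalic Lenition: [uzadugar] → [uzazuhar]
3 Glottal Epenthesis: [uzazuhar] → [huzazuhar]

[huzazuhar]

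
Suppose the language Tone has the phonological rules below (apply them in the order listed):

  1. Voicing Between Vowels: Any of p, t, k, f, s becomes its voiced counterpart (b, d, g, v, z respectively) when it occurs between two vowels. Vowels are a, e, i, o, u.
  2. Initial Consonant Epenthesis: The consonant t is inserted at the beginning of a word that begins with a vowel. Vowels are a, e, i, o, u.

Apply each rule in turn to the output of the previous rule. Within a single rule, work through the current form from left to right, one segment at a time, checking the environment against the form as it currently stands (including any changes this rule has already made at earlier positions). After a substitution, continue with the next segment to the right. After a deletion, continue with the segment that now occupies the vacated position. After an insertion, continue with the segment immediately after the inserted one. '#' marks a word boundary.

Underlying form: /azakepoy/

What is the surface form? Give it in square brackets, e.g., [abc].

1 Voicing Between Vowels: [azakepoy] → [azageboy]
2 Initial Consonant Epenthesis: [azageboy] → [tazageboy]

[tazageboy]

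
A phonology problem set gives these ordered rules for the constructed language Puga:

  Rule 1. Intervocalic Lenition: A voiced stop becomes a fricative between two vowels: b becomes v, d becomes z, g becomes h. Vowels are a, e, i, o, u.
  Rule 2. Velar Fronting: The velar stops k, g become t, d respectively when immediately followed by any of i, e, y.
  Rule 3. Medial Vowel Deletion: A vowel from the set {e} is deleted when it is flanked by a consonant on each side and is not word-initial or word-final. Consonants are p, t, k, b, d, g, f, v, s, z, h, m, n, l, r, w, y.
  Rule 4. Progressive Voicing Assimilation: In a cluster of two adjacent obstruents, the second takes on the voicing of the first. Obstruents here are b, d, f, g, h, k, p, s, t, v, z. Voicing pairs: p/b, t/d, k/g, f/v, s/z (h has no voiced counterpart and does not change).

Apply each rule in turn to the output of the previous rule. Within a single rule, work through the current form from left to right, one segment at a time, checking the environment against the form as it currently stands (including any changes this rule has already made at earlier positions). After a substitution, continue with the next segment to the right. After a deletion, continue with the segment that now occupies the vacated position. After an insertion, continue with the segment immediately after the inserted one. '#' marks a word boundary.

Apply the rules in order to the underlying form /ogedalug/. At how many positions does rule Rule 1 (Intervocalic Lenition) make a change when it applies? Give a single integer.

Rule 1 Intervocalic Lenition: [ogedalug] → [ohezalug]
Rule 2 Velar Fronting: no change — [ohezalug]
Rule 3 Medial Vowel Deletion: [ohezalug] → [ohzalug]
Rule 4 Progressive Voicing Assimilation: [ohzalug] → [ohsalug]
Rule Rule 1 changed 2 position(s).

2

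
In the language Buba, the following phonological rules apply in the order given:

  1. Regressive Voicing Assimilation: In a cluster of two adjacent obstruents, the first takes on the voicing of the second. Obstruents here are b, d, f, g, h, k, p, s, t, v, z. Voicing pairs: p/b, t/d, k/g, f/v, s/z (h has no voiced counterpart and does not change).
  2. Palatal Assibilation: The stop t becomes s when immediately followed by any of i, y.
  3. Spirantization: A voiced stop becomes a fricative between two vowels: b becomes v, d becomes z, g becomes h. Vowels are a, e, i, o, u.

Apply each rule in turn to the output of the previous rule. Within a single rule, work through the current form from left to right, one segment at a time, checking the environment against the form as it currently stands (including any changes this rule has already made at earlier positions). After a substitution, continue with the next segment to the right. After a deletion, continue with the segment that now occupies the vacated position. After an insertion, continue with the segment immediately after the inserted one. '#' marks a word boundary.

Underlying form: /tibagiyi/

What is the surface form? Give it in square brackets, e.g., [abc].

[sivahiyi]

1 Regressive Voicing Assimilation: no change — [tibagiyi]
2 Palatal Assibilation: [tibagiyi] → [sibagiyi]
3 Spirantization: [sibagiyi] → [sivahiyi]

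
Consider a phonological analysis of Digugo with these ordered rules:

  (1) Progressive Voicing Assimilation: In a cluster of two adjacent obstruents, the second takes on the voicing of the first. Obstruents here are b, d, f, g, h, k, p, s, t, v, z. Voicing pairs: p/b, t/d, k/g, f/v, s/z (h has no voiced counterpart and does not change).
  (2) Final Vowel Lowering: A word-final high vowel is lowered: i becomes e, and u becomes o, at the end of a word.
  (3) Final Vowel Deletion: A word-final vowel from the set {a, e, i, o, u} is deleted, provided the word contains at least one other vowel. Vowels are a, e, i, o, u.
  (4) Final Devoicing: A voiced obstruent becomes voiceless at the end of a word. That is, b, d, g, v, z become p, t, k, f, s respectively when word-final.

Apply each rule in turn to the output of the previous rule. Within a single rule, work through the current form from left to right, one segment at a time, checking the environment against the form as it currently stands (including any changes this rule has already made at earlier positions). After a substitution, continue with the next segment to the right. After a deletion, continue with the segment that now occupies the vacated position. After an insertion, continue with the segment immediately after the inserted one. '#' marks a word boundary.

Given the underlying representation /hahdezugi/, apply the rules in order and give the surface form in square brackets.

(1) Progressive Voicing Assimilation: [hahdezugi] → [hahtezugi]
(2) Final Vowel Lowering: [hahtezugi] → [hahtezuge]
(3) Final Vowel Deletion: [hahtezuge] → [hahtezug]
(4) Final Devoicing: [hahtezug] → [hahtezuk]

[hahtezuk]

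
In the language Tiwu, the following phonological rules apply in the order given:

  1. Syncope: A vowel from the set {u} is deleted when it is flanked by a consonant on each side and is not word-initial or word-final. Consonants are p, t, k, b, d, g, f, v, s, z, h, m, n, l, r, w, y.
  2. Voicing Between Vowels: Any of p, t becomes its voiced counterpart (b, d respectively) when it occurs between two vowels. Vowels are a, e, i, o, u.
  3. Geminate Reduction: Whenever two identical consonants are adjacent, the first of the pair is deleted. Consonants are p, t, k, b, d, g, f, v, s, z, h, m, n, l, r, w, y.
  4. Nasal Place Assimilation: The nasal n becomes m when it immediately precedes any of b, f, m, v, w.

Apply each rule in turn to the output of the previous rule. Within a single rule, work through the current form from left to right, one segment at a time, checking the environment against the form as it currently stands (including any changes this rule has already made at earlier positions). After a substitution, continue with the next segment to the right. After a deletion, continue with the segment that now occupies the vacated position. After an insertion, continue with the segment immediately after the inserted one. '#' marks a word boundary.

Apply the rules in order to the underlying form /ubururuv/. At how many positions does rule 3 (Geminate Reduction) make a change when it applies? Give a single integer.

1 Syncope: [ubururuv] → [ubrrv]
2 Voicing Between Vowels: no change — [ubrrv]
3 Geminate Reduction: [ubrrv] → [ubrv]
4 Nasal Place Assimilation: no change — [ubrv]
Rule 3 changed 1 position(s).

1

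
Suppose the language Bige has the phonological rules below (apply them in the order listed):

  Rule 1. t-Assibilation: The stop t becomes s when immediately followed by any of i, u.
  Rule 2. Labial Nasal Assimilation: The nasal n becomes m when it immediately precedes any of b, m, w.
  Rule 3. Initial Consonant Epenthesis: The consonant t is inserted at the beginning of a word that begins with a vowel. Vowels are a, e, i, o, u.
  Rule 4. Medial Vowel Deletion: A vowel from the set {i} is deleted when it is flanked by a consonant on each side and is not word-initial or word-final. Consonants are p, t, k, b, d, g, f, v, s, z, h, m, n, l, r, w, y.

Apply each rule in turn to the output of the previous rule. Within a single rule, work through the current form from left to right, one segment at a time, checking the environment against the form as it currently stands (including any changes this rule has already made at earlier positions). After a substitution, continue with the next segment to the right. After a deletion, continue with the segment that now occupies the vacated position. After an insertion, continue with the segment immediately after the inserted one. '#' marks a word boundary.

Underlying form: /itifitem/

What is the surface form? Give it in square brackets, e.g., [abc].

[tsftem]

Rule 1 t-Assibilation: [itifitem] → [isifitem]
Rule 2 Labial Nasal Assimilation: no change — [isifitem]
Rule 3 Initial Consonant Epenthesis: [isifitem] → [tisifitem]
Rule 4 Medial Vowel Deletion: [tisifitem] → [tsftem]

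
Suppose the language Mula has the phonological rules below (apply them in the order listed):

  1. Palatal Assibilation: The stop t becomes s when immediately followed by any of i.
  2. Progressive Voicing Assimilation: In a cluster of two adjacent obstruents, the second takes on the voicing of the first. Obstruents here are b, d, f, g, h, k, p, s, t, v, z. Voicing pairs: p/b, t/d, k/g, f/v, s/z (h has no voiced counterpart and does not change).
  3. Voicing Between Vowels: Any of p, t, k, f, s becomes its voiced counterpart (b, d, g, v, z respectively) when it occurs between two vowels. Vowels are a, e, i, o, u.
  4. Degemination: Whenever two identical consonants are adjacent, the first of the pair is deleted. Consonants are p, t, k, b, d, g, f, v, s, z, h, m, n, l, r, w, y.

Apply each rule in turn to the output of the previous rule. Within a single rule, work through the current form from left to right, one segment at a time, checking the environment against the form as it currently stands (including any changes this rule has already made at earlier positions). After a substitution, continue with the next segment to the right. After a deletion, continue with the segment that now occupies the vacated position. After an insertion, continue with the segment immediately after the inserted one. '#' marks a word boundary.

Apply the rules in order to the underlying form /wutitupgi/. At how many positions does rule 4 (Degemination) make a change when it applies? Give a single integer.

0

1 Palatal Assibilation: [wutitupgi] → [wusitupgi]
2 Progressive Voicing Assimilation: [wusitupgi] → [wusitupki]
3 Voicing Between Vowels: [wusitupki] → [wuzidupki]
4 Degemination: no change — [wuzidupki]
Rule 4 changed 0 position(s).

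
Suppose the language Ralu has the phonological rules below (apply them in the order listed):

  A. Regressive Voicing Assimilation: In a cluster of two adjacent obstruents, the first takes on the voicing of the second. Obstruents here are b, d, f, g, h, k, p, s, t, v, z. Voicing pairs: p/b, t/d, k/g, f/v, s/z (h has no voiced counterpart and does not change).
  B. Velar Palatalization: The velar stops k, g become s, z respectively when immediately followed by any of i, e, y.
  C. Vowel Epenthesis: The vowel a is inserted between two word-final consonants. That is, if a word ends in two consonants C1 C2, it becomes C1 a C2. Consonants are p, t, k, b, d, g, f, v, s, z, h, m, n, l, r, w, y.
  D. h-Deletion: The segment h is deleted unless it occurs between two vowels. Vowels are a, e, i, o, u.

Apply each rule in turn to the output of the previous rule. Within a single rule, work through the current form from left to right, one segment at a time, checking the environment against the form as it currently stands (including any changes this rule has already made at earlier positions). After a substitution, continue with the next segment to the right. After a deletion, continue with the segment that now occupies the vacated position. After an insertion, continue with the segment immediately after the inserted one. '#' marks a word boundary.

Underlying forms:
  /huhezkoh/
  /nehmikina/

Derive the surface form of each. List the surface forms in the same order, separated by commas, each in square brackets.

/huhezkoh/:
  A Regressive Voicing Assimilation: [huhezkoh] → [huheskoh]
  B Velar Palatalization: no change — [huheskoh]
  C Vowel Epenthesis: no change — [huheskoh]
  D h-Deletion: [huheskoh] → [uhesko]
/nehmikina/:
  A Regressive Voicing Assimilation: no change — [nehmikina]
  B Velar Palatalization: [nehmikina] → [nehmisina]
  C Vowel Epenthesis: no change — [nehmisina]
  D h-Deletion: [nehmisina] → [nemisina]

[uhesko], [nemisina]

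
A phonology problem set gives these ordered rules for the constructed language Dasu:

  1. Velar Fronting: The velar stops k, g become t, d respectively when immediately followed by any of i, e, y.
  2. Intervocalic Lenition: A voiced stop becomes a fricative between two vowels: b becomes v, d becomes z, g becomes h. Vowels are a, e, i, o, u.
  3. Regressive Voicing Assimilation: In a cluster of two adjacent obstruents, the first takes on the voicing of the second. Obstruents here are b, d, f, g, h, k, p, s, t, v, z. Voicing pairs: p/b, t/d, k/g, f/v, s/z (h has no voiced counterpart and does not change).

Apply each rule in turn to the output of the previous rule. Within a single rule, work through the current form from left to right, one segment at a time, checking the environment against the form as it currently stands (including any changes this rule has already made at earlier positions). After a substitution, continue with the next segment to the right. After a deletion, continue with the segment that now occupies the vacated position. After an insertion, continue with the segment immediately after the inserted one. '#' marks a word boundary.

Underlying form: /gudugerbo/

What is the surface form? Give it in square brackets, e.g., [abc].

[guzuzerbo]

1 Velar Fronting: [gudugerbo] → [gududerbo]
2 Intervocalic Lenition: [gududerbo] → [guzuzerbo]
3 Regressive Voicing Assimilation: no change — [guzuzerbo]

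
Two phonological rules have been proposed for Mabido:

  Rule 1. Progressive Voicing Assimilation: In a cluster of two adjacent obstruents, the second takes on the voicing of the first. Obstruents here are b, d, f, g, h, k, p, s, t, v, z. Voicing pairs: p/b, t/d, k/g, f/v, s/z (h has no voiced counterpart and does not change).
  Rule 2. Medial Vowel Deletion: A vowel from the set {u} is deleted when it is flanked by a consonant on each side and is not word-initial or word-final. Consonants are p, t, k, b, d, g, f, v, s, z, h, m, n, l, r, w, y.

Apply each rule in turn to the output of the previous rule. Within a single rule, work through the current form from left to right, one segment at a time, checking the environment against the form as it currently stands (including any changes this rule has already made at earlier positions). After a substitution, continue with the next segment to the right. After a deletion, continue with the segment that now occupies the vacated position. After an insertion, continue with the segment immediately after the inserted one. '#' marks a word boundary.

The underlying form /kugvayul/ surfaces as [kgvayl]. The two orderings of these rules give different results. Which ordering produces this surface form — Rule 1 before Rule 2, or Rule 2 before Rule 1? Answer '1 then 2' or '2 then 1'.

1 then 2

Order 1 then 2:
  1 Progressive Voicing Assimilation: no change — [kugvayul]
  2 Medial Vowel Deletion: [kugvayul] → [kgvayl]
  result: [kgvayl]
Order 2 then 1:
  2 Medial Vowel Deletion: [kugvayul] → [kgvayl]
  1 Progressive Voicing Assimilation: [kgvayl] → [kkfayl]
  result: [kkfayl]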